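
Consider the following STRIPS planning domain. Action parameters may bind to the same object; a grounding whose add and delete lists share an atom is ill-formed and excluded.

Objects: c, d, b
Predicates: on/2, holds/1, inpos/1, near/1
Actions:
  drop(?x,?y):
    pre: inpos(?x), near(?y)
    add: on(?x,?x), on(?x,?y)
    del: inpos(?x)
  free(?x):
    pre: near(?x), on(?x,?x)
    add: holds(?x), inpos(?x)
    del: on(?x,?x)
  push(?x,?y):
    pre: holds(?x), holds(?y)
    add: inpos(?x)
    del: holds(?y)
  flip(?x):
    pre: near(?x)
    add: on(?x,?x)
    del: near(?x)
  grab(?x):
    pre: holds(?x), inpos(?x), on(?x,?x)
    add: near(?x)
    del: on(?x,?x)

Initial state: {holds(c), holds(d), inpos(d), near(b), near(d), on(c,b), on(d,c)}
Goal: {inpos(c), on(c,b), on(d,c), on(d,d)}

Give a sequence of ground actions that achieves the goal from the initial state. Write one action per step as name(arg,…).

drop(d,d); push(c,c)

1. drop(d,d)  →  {holds(c), holds(d), near(b), near(d), on(c,b), on(d,c), on(d,d)}
2. push(c,c)  →  {holds(d), inpos(c), near(b), near(d), on(c,b), on(d,c), on(d,d)}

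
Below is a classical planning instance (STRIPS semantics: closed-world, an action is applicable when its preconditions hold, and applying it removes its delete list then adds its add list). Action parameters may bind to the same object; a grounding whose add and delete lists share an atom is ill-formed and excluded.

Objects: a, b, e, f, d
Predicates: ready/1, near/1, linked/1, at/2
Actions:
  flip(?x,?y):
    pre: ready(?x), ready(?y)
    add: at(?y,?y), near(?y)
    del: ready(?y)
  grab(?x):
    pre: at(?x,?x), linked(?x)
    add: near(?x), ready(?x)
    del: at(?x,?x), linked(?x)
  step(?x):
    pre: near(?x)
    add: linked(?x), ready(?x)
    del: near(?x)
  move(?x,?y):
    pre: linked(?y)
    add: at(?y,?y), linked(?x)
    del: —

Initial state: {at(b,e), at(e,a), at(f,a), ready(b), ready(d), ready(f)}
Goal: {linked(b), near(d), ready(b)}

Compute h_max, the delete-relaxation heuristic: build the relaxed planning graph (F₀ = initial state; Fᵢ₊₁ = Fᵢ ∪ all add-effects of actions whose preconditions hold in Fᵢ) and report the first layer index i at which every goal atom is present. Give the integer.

F0 = init (6 atoms)
F1 = F0 ∪ {at(b,b), at(d,d), at(f,f), near(b), near(d), near(f)}  (12 atoms)
F2 = F1 ∪ {linked(b), linked(d), linked(f)}  (15 atoms)
goal ⊆ F2  ⇒  h_max = 2

2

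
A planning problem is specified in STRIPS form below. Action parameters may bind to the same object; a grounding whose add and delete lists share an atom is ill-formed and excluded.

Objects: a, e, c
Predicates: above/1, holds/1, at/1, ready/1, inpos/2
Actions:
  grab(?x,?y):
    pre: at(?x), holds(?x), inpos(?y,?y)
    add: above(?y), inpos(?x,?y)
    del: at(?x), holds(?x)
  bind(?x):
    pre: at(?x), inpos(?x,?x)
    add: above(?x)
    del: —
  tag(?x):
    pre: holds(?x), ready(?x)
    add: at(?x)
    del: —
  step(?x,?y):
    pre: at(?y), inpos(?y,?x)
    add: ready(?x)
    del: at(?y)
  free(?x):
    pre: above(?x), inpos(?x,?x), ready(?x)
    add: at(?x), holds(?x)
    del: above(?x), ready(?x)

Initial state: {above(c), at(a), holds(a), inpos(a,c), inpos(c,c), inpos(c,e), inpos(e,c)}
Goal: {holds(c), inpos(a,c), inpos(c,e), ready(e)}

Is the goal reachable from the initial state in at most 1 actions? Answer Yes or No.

1. step(c,a)  →  {above(c), holds(a), inpos(a,c), inpos(c,c), inpos(c,e), inpos(e,c), ready(c)}
2. free(c)  →  {at(c), holds(a), holds(c), inpos(a,c), inpos(c,c), inpos(c,e), inpos(e,c)}
3. step(e,c)  →  {holds(a), holds(c), inpos(a,c), inpos(c,c), inpos(c,e), inpos(e,c), ready(e)}
optimal plan length = 3; 3 > 1

No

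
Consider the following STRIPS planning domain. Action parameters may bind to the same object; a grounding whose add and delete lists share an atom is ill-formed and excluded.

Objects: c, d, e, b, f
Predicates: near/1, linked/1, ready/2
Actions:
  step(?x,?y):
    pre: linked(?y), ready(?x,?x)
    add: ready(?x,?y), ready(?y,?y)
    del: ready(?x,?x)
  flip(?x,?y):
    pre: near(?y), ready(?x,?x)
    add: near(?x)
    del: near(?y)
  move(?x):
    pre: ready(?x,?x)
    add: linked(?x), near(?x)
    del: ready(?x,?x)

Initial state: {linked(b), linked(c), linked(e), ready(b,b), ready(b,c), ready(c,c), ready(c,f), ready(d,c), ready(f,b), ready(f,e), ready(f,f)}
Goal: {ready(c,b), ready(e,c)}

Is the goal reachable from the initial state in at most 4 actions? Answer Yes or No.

1. step(c,e)  →  {linked(b), linked(c), linked(e), ready(b,b), ready(b,c), ready(c,e), ready(c,f), ready(d,c), ready(e,e), ready(f,b), ready(f,e), ready(f,f)}
2. step(e,c)  →  {linked(b), linked(c), linked(e), ready(b,b), ready(b,c), ready(c,c), ready(c,e), ready(c,f), ready(d,c), ready(e,c), ready(f,b), ready(f,e), ready(f,f)}
3. step(c,b)  →  {linked(b), linked(c), linked(e), ready(b,b), ready(b,c), ready(c,b), ready(c,e), ready(c,f), ready(d,c), ready(e,c), ready(f,b), ready(f,e), ready(f,f)}
optimal plan length = 3; 3 ≤ 4

Yes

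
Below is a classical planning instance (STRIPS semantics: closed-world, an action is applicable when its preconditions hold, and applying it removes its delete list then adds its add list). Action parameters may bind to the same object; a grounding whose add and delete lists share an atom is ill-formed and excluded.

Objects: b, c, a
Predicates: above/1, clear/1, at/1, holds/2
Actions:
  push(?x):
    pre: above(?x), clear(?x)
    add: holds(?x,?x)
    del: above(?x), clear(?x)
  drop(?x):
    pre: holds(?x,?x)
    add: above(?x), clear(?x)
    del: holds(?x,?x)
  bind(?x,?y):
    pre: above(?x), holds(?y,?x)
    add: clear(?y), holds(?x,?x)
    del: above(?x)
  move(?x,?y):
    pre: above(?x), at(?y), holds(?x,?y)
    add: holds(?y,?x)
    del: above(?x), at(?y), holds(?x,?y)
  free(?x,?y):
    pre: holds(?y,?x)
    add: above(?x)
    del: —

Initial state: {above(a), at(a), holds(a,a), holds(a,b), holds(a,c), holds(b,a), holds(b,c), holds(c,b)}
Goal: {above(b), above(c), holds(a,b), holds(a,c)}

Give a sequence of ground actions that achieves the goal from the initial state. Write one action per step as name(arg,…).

free(b,c); free(c,b)

1. free(b,c)  →  {above(a), above(b), at(a), holds(a,a), holds(a,b), holds(a,c), holds(b,a), holds(b,c), holds(c,b)}
2. free(c,b)  →  {above(a), above(b), above(c), at(a), holds(a,a), holds(a,b), holds(a,c), holds(b,a), holds(b,c), holds(c,b)}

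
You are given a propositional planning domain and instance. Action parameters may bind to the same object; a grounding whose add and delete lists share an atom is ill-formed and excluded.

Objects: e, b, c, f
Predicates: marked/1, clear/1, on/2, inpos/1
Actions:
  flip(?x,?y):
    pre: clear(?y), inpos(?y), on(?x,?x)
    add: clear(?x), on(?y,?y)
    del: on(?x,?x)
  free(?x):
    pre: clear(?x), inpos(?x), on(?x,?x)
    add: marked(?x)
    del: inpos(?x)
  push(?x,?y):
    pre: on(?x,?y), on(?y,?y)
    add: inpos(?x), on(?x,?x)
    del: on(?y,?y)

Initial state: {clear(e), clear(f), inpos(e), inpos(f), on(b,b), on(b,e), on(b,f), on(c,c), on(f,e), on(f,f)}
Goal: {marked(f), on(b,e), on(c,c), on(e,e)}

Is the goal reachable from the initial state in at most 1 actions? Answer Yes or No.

No

1. flip(b,e)  →  {clear(b), clear(e), clear(f), inpos(e), inpos(f), on(b,e), on(b,f), on(c,c), on(e,e), on(f,e), on(f,f)}
2. free(f)  →  {clear(b), clear(e), clear(f), inpos(e), marked(f), on(b,e), on(b,f), on(c,c), on(e,e), on(f,e), on(f,f)}
optimal plan length = 2; 2 > 1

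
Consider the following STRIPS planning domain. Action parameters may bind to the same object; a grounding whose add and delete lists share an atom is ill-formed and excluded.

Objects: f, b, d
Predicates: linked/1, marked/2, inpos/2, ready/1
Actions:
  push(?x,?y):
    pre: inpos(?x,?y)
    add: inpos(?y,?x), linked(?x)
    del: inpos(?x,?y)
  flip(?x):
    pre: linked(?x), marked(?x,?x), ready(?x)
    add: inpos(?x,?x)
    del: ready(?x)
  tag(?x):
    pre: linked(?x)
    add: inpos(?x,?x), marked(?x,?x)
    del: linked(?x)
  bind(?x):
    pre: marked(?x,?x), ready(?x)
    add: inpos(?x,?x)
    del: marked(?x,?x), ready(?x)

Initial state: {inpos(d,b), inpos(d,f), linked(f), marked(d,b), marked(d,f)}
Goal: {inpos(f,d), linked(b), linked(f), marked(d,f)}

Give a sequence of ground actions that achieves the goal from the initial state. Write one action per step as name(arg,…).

1. push(d,f)  →  {inpos(d,b), inpos(f,d), linked(d), linked(f), marked(d,b), marked(d,f)}
2. push(d,b)  →  {inpos(b,d), inpos(f,d), linked(d), linked(f), marked(d,b), marked(d,f)}
3. push(b,d)  →  {inpos(d,b), inpos(f,d), linked(b), linked(d), linked(f), marked(d,b), marked(d,f)}

push(d,f); push(d,b); push(b,d)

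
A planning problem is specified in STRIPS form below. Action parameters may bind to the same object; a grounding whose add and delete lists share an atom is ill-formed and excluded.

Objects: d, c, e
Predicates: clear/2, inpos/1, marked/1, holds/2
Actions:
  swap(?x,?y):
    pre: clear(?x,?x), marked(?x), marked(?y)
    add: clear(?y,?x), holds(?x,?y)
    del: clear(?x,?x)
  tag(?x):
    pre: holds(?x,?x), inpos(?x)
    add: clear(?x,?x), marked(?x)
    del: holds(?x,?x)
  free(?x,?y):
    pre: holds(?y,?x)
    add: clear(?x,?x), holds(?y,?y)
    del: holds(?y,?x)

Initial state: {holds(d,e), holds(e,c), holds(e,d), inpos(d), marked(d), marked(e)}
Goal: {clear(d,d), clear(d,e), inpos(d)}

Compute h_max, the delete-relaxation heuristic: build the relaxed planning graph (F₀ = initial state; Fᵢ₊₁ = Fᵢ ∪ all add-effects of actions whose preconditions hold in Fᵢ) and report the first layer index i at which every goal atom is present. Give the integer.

2

F0 = init (6 atoms)
F1 = F0 ∪ {clear(c,c), clear(d,d), clear(e,e), holds(d,d), holds(e,e)}  (11 atoms)
F2 = F1 ∪ {clear(d,e), clear(e,d)}  (13 atoms)
goal ⊆ F2  ⇒  h_max = 2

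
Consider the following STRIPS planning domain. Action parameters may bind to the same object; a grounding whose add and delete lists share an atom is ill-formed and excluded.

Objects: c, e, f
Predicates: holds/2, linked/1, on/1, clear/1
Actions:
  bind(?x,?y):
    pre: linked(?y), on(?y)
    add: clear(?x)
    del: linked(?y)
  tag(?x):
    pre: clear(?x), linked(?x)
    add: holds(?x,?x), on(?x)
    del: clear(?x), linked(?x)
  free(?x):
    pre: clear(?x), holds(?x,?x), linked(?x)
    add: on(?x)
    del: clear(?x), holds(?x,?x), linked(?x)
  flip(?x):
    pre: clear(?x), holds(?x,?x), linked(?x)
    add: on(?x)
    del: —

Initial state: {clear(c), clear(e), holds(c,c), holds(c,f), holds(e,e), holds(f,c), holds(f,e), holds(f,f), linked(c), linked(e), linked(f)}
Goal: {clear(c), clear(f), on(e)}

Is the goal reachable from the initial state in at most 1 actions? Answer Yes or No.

No

1. flip(e)  →  {clear(c), clear(e), holds(c,c), holds(c,f), holds(e,e), holds(f,c), holds(f,e), holds(f,f), linked(c), linked(e), linked(f), on(e)}
2. bind(f,e)  →  {clear(c), clear(e), clear(f), holds(c,c), holds(c,f), holds(e,e), holds(f,c), holds(f,e), holds(f,f), linked(c), linked(f), on(e)}
optimal plan length = 2; 2 > 1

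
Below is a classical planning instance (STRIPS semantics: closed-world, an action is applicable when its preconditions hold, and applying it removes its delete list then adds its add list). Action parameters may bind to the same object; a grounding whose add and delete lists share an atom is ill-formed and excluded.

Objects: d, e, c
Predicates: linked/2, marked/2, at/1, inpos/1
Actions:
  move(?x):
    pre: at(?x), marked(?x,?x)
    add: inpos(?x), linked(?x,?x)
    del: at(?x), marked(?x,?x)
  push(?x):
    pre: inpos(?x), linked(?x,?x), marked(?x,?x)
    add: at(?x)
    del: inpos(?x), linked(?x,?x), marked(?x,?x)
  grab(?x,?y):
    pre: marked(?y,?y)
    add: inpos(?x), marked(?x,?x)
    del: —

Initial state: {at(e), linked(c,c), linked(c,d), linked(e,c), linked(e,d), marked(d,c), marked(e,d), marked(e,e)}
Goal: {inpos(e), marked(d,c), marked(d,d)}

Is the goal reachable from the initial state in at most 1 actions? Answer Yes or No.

No

1. grab(d,e)  →  {at(e), inpos(d), linked(c,c), linked(c,d), linked(e,c), linked(e,d), marked(d,c), marked(d,d), marked(e,d), marked(e,e)}
2. move(e)  →  {inpos(d), inpos(e), linked(c,c), linked(c,d), linked(e,c), linked(e,d), linked(e,e), marked(d,c), marked(d,d), marked(e,d)}
optimal plan length = 2; 2 > 1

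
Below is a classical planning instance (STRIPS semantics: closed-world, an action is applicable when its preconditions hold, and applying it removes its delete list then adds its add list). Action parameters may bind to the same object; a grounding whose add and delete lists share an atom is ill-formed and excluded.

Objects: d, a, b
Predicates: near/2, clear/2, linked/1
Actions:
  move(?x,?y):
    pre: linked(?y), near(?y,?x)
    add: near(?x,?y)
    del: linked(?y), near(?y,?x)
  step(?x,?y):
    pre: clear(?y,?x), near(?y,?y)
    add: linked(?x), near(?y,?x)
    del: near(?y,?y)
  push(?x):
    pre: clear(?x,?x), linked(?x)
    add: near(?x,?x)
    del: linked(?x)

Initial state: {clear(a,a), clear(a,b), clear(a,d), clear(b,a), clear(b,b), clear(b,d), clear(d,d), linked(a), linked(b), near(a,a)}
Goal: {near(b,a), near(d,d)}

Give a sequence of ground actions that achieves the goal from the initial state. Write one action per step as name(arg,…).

step(d,a); push(d); push(b); step(a,b)

1. step(d,a)  →  {clear(a,a), clear(a,b), clear(a,d), clear(b,a), clear(b,b), clear(b,d), clear(d,d), linked(a), linked(b), linked(d), near(a,d)}
2. push(d)  →  {clear(a,a), clear(a,b), clear(a,d), clear(b,a), clear(b,b), clear(b,d), clear(d,d), linked(a), linked(b), near(a,d), near(d,d)}
3. push(b)  →  {clear(a,a), clear(a,b), clear(a,d), clear(b,a), clear(b,b), clear(b,d), clear(d,d), linked(a), near(a,d), near(b,b), near(d,d)}
4. step(a,b)  →  {clear(a,a), clear(a,b), clear(a,d), clear(b,a), clear(b,b), clear(b,d), clear(d,d), linked(a), near(a,d), near(b,a), near(d,d)}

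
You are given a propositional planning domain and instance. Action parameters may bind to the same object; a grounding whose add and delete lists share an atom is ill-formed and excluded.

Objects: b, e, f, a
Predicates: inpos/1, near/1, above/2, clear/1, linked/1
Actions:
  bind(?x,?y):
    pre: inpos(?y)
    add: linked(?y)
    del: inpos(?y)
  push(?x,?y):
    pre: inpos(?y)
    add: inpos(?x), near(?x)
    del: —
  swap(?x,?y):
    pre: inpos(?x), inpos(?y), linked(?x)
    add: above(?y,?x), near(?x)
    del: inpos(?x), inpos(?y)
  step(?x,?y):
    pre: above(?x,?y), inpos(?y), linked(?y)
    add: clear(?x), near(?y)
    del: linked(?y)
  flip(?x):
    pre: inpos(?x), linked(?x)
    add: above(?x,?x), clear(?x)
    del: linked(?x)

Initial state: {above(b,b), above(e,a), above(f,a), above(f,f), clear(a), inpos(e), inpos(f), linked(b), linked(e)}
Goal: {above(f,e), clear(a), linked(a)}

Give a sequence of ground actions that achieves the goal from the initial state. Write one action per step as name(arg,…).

push(a,e); bind(b,a); swap(e,f)

1. push(a,e)  →  {above(b,b), above(e,a), above(f,a), above(f,f), clear(a), inpos(a), inpos(e), inpos(f), linked(b), linked(e), near(a)}
2. bind(b,a)  →  {above(b,b), above(e,a), above(f,a), above(f,f), clear(a), inpos(e), inpos(f), linked(a), linked(b), linked(e), near(a)}
3. swap(e,f)  →  {above(b,b), above(e,a), above(f,a), above(f,e), above(f,f), clear(a), linked(a), linked(b), linked(e), near(a), near(e)}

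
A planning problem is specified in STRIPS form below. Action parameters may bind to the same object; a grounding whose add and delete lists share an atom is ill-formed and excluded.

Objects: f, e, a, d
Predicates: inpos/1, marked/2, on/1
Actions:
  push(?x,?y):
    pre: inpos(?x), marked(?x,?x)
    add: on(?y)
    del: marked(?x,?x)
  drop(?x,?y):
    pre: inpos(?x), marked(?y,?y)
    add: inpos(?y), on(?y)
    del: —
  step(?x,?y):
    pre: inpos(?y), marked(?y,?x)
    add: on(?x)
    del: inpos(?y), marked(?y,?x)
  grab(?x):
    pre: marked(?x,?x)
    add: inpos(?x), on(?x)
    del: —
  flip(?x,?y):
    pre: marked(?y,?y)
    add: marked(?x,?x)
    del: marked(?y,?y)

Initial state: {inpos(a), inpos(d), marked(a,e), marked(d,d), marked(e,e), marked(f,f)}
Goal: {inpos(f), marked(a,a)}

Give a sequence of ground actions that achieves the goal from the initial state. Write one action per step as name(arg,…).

1. drop(a,f)  →  {inpos(a), inpos(d), inpos(f), marked(a,e), marked(d,d), marked(e,e), marked(f,f), on(f)}
2. flip(a,f)  →  {inpos(a), inpos(d), inpos(f), marked(a,a), marked(a,e), marked(d,d), marked(e,e), on(f)}

drop(a,f); flip(a,f)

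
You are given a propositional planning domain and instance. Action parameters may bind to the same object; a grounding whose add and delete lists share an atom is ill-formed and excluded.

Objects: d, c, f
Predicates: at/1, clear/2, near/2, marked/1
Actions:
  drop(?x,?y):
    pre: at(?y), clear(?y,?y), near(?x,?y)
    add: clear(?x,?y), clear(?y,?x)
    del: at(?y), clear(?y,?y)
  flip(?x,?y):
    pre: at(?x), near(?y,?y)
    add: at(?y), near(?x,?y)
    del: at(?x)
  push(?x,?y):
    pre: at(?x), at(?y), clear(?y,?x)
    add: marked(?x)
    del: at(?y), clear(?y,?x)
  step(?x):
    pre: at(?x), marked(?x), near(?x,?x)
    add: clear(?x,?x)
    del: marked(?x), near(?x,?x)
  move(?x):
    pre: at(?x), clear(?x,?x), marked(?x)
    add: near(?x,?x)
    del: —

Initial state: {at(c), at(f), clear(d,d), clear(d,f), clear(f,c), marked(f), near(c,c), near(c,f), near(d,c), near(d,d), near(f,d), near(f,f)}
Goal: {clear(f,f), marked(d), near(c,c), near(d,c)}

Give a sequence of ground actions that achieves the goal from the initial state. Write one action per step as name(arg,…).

flip(c,d); push(d,d); step(f)

1. flip(c,d)  →  {at(d), at(f), clear(d,d), clear(d,f), clear(f,c), marked(f), near(c,c), near(c,d), near(c,f), near(d,c), near(d,d), near(f,d), near(f,f)}
2. push(d,d)  →  {at(f), clear(d,f), clear(f,c), marked(d), marked(f), near(c,c), near(c,d), near(c,f), near(d,c), near(d,d), near(f,d), near(f,f)}
3. step(f)  →  {at(f), clear(d,f), clear(f,c), clear(f,f), marked(d), near(c,c), near(c,d), near(c,f), near(d,c), near(d,d), near(f,d)}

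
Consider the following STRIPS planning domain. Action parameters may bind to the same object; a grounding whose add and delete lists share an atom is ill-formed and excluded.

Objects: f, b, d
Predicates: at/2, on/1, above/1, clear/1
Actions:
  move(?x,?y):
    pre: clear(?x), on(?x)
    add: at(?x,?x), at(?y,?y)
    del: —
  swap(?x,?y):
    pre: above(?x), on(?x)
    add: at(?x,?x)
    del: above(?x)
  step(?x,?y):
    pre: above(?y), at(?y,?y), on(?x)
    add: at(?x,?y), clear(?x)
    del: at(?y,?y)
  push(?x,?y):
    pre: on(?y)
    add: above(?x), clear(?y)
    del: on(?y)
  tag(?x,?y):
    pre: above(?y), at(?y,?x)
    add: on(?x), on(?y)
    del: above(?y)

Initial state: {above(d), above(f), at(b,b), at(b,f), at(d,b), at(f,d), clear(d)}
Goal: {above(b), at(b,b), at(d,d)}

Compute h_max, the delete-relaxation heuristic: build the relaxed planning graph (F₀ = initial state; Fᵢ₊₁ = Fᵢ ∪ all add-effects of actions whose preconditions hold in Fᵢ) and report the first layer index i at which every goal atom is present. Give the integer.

F0 = init (7 atoms)
F1 = F0 ∪ {on(b), on(d), on(f)}  (10 atoms)
F2 = F1 ∪ {above(b), at(d,d), at(f,f), clear(b), clear(f)}  (15 atoms)
goal ⊆ F2  ⇒  h_max = 2

2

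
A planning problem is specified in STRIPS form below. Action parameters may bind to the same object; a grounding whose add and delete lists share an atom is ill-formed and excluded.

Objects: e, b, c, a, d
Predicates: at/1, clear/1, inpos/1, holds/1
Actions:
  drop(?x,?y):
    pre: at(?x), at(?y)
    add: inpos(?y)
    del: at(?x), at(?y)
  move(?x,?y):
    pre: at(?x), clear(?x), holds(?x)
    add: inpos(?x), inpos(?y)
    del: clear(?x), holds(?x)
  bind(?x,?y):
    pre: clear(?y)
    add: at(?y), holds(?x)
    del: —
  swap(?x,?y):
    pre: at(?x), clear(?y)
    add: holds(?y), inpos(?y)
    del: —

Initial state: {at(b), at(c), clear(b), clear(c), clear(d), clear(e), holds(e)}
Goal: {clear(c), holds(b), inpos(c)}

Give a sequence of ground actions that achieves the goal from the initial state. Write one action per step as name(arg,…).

drop(b,c); bind(b,e)

1. drop(b,c)  →  {clear(b), clear(c), clear(d), clear(e), holds(e), inpos(c)}
2. bind(b,e)  →  {at(e), clear(b), clear(c), clear(d), clear(e), holds(b), holds(e), inpos(c)}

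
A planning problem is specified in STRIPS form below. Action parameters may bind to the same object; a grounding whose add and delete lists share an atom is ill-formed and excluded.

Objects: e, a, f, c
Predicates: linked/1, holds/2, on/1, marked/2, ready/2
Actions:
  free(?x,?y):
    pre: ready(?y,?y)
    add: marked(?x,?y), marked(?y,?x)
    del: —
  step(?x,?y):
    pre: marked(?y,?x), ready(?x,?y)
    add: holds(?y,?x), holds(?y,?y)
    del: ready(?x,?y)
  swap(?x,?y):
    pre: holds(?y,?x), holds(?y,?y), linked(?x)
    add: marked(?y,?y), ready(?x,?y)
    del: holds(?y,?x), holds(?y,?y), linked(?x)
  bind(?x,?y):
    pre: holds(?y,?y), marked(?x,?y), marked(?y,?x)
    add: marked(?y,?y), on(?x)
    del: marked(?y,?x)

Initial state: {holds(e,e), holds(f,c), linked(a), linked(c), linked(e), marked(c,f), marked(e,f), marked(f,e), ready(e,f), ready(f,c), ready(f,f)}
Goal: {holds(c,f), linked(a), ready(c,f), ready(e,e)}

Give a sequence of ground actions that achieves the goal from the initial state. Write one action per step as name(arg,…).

1. step(e,f)  →  {holds(e,e), holds(f,c), holds(f,e), holds(f,f), linked(a), linked(c), linked(e), marked(c,f), marked(e,f), marked(f,e), ready(f,c), ready(f,f)}
2. step(f,c)  →  {holds(c,c), holds(c,f), holds(e,e), holds(f,c), holds(f,e), holds(f,f), linked(a), linked(c), linked(e), marked(c,f), marked(e,f), marked(f,e), ready(f,f)}
3. swap(e,e)  →  {holds(c,c), holds(c,f), holds(f,c), holds(f,e), holds(f,f), linked(a), linked(c), marked(c,f), marked(e,e), marked(e,f), marked(f,e), ready(e,e), ready(f,f)}
4. swap(c,f)  →  {holds(c,c), holds(c,f), holds(f,e), linked(a), marked(c,f), marked(e,e), marked(e,f), marked(f,e), marked(f,f), ready(c,f), ready(e,e), ready(f,f)}

step(e,f); step(f,c); swap(e,e); swap(c,f)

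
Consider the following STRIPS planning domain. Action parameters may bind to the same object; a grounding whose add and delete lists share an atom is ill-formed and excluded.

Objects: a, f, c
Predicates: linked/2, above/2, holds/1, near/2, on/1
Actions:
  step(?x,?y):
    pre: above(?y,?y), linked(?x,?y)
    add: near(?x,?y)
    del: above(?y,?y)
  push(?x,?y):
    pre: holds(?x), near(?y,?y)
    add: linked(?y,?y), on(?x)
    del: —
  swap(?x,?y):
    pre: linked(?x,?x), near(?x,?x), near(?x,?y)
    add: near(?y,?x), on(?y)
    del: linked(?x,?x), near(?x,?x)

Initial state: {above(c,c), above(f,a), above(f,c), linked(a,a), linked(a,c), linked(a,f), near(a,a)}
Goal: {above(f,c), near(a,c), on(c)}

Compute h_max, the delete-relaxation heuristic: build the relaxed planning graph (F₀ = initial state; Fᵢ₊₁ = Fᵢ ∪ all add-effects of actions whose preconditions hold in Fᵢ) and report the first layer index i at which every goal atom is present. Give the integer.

2

F0 = init (7 atoms)
F1 = F0 ∪ {near(a,c)}  (8 atoms)
F2 = F1 ∪ {near(c,a), on(c)}  (10 atoms)
goal ⊆ F2  ⇒  h_max = 2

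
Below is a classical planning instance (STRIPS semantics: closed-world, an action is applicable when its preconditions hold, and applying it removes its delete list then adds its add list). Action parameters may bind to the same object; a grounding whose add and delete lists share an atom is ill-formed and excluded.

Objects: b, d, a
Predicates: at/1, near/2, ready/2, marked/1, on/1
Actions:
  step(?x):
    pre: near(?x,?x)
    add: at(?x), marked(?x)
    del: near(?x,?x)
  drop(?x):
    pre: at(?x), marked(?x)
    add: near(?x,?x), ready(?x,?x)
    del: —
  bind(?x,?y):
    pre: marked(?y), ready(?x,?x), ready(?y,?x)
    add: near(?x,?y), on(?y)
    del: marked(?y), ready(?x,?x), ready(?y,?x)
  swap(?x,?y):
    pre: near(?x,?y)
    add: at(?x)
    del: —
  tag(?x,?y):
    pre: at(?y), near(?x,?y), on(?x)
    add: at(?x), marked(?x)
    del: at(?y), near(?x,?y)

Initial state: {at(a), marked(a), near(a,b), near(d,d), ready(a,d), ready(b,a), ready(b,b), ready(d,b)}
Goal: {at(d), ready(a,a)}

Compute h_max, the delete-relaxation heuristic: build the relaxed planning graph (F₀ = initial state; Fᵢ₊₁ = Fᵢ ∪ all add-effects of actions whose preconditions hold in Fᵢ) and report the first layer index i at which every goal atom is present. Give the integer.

1

F0 = init (8 atoms)
F1 = F0 ∪ {at(d), marked(d), near(a,a), ready(a,a)}  (12 atoms)
goal ⊆ F1  ⇒  h_max = 1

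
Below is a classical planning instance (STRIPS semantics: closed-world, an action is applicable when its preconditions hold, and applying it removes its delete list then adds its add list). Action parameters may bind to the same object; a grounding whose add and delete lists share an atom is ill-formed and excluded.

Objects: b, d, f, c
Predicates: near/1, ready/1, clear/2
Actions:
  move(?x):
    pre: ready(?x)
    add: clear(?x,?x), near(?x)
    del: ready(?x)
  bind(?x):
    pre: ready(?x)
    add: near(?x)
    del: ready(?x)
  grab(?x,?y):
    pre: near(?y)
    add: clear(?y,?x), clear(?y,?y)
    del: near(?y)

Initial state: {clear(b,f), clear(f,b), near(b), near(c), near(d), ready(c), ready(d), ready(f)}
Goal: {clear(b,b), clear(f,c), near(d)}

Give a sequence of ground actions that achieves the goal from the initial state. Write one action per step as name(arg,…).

1. move(f)  →  {clear(b,f), clear(f,b), clear(f,f), near(b), near(c), near(d), near(f), ready(c), ready(d)}
2. grab(b,b)  →  {clear(b,b), clear(b,f), clear(f,b), clear(f,f), near(c), near(d), near(f), ready(c), ready(d)}
3. grab(c,f)  →  {clear(b,b), clear(b,f), clear(f,b), clear(f,c), clear(f,f), near(c), near(d), ready(c), ready(d)}

move(f); grab(b,b); grab(c,f)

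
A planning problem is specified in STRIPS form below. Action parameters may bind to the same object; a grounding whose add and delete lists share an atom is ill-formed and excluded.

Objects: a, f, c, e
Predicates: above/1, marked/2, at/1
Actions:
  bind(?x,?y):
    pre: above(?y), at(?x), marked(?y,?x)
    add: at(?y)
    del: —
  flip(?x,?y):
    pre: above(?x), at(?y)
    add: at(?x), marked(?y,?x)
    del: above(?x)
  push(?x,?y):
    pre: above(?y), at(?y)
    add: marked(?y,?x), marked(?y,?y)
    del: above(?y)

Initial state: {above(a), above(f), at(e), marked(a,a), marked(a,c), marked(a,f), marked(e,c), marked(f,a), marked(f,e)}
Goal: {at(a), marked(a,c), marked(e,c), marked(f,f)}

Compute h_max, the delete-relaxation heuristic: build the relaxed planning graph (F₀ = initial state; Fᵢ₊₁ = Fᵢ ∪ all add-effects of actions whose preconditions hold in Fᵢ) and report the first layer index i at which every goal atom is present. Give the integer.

F0 = init (9 atoms)
F1 = F0 ∪ {at(a), at(f), marked(e,a), marked(e,f)}  (13 atoms)
F2 = F1 ∪ {marked(a,e), marked(f,c), marked(f,f)}  (16 atoms)
goal ⊆ F2  ⇒  h_max = 2

2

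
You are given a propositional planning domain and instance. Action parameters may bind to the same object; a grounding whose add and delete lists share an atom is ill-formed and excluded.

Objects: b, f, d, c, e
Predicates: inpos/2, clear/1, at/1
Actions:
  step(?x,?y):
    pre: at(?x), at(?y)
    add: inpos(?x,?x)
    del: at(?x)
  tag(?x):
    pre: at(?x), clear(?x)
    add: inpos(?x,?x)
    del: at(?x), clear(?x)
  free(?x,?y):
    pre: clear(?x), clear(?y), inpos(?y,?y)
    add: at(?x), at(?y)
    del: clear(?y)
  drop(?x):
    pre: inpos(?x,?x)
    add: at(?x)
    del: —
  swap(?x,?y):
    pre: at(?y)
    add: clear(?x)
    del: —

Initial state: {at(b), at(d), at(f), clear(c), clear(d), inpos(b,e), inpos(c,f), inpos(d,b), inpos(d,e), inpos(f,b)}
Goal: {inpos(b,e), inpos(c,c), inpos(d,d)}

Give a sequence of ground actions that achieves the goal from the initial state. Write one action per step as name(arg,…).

step(d,b); free(c,d); step(c,b)

1. step(d,b)  →  {at(b), at(f), clear(c), clear(d), inpos(b,e), inpos(c,f), inpos(d,b), inpos(d,d), inpos(d,e), inpos(f,b)}
2. free(c,d)  →  {at(b), at(c), at(d), at(f), clear(c), inpos(b,e), inpos(c,f), inpos(d,b), inpos(d,d), inpos(d,e), inpos(f,b)}
3. step(c,b)  →  {at(b), at(d), at(f), clear(c), inpos(b,e), inpos(c,c), inpos(c,f), inpos(d,b), inpos(d,d), inpos(d,e), inpos(f,b)}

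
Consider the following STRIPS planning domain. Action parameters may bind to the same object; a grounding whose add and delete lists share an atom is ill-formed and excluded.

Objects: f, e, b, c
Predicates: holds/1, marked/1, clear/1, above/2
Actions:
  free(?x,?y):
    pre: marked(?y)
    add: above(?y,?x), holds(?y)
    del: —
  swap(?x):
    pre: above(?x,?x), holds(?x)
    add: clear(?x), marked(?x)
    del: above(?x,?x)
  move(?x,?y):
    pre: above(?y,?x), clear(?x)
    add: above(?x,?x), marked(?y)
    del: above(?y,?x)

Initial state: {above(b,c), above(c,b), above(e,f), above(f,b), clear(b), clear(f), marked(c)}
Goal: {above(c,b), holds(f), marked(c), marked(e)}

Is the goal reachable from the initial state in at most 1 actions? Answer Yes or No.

1. move(f,e)  →  {above(b,c), above(c,b), above(f,b), above(f,f), clear(b), clear(f), marked(c), marked(e)}
2. move(b,f)  →  {above(b,b), above(b,c), above(c,b), above(f,f), clear(b), clear(f), marked(c), marked(e), marked(f)}
3. free(f,f)  →  {above(b,b), above(b,c), above(c,b), above(f,f), clear(b), clear(f), holds(f), marked(c), marked(e), marked(f)}
optimal plan length = 3; 3 > 1

No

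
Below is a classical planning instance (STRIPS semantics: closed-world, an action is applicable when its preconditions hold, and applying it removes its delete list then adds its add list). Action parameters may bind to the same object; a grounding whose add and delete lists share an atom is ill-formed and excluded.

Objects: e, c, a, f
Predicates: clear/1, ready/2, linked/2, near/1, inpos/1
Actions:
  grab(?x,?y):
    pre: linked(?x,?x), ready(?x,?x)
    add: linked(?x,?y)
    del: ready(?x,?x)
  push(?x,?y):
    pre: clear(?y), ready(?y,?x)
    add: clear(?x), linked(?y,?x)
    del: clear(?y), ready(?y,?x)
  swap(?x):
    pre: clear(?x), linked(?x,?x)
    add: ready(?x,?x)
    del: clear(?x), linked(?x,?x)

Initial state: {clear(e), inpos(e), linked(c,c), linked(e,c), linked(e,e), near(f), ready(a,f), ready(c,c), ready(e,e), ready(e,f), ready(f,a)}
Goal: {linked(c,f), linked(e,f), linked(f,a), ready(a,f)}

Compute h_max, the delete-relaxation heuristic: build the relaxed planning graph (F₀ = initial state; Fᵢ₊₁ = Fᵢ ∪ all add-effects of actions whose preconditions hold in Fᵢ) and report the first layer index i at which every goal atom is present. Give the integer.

2

F0 = init (11 atoms)
F1 = F0 ∪ {clear(f), linked(c,a), linked(c,e), linked(c,f), linked(e,a), linked(e,f)}  (17 atoms)
F2 = F1 ∪ {clear(a), linked(f,a)}  (19 atoms)
goal ⊆ F2  ⇒  h_max = 2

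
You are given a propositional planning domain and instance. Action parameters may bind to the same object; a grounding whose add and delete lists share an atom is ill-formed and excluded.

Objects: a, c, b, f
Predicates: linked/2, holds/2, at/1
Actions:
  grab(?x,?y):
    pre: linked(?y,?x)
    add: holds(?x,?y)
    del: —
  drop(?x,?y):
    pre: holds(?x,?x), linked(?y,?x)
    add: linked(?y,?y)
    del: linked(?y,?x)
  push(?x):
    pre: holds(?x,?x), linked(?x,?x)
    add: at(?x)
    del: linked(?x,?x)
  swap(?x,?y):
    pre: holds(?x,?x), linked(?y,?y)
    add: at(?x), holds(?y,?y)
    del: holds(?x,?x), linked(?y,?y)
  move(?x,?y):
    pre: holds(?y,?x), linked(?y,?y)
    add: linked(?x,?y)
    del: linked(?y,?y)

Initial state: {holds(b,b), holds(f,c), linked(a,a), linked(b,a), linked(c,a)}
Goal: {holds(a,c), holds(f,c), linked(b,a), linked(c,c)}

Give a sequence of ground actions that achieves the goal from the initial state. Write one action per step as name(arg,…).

grab(a,a); grab(a,c); drop(a,c)

1. grab(a,a)  →  {holds(a,a), holds(b,b), holds(f,c), linked(a,a), linked(b,a), linked(c,a)}
2. grab(a,c)  →  {holds(a,a), holds(a,c), holds(b,b), holds(f,c), linked(a,a), linked(b,a), linked(c,a)}
3. drop(a,c)  →  {holds(a,a), holds(a,c), holds(b,b), holds(f,c), linked(a,a), linked(b,a), linked(c,c)}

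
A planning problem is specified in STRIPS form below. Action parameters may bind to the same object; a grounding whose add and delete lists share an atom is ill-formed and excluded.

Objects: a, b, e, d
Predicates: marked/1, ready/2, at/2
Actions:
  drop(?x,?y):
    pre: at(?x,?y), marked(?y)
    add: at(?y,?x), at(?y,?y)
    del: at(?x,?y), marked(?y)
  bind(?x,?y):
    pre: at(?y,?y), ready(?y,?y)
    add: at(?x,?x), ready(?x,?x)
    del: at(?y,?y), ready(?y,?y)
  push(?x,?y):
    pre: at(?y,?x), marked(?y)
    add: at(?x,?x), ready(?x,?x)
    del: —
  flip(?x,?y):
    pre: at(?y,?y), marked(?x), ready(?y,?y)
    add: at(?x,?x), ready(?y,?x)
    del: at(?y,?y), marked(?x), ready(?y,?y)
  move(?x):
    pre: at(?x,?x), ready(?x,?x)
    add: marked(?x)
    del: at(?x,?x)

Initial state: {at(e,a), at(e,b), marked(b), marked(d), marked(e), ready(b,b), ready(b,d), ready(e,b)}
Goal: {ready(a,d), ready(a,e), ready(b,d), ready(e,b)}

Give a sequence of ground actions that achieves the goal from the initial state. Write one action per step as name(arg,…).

push(a,e); flip(d,a); push(a,e); flip(e,a)

1. push(a,e)  →  {at(a,a), at(e,a), at(e,b), marked(b), marked(d), marked(e), ready(a,a), ready(b,b), ready(b,d), ready(e,b)}
2. flip(d,a)  →  {at(d,d), at(e,a), at(e,b), marked(b), marked(e), ready(a,d), ready(b,b), ready(b,d), ready(e,b)}
3. push(a,e)  →  {at(a,a), at(d,d), at(e,a), at(e,b), marked(b), marked(e), ready(a,a), ready(a,d), ready(b,b), ready(b,d), ready(e,b)}
4. flip(e,a)  →  {at(d,d), at(e,a), at(e,b), at(e,e), marked(b), ready(a,d), ready(a,e), ready(b,b), ready(b,d), ready(e,b)}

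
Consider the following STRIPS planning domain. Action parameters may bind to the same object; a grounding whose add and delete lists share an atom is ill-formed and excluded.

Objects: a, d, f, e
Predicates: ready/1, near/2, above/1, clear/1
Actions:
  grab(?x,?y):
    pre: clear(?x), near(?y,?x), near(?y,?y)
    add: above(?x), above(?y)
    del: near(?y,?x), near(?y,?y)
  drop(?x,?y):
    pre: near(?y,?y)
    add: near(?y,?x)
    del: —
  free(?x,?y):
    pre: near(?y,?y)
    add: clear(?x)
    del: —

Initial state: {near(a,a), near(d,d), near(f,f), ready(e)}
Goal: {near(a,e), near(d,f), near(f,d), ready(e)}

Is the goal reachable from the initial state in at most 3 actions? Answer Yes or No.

Yes

1. drop(d,f)  →  {near(a,a), near(d,d), near(f,d), near(f,f), ready(e)}
2. drop(f,d)  →  {near(a,a), near(d,d), near(d,f), near(f,d), near(f,f), ready(e)}
3. drop(e,a)  →  {near(a,a), near(a,e), near(d,d), near(d,f), near(f,d), near(f,f), ready(e)}
optimal plan length = 3; 3 ≤ 3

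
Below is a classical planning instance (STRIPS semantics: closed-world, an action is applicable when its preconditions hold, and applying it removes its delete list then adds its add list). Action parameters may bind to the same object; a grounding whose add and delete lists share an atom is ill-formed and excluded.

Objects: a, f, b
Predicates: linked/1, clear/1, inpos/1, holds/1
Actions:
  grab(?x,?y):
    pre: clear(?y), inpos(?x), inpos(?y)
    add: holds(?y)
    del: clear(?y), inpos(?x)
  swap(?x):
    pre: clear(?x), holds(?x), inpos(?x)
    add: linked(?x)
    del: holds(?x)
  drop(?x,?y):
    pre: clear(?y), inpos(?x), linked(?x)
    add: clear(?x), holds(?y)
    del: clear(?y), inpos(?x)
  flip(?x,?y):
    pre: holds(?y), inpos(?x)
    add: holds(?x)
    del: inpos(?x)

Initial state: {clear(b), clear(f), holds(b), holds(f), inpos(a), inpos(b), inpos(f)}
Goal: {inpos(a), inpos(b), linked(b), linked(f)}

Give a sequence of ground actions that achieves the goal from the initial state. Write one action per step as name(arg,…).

1. swap(f)  →  {clear(b), clear(f), holds(b), inpos(a), inpos(b), inpos(f), linked(f)}
2. swap(b)  →  {clear(b), clear(f), inpos(a), inpos(b), inpos(f), linked(b), linked(f)}

swap(f); swap(b)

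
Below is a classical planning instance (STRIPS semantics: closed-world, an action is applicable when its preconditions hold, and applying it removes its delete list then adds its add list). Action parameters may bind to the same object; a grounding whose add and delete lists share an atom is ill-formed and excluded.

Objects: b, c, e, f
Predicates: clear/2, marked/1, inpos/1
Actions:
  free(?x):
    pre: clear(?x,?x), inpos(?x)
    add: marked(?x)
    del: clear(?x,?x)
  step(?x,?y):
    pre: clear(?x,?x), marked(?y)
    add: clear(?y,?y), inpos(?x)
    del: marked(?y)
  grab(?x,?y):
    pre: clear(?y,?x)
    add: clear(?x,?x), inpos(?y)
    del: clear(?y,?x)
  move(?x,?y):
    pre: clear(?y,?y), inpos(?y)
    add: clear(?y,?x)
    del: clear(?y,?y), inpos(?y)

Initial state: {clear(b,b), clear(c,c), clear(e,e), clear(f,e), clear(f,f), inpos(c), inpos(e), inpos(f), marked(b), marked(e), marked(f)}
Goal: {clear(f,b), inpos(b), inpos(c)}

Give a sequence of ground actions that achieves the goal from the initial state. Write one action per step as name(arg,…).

1. step(b,b)  →  {clear(b,b), clear(c,c), clear(e,e), clear(f,e), clear(f,f), inpos(b), inpos(c), inpos(e), inpos(f), marked(e), marked(f)}
2. move(b,f)  →  {clear(b,b), clear(c,c), clear(e,e), clear(f,b), clear(f,e), inpos(b), inpos(c), inpos(e), marked(e), marked(f)}

step(b,b); move(b,f)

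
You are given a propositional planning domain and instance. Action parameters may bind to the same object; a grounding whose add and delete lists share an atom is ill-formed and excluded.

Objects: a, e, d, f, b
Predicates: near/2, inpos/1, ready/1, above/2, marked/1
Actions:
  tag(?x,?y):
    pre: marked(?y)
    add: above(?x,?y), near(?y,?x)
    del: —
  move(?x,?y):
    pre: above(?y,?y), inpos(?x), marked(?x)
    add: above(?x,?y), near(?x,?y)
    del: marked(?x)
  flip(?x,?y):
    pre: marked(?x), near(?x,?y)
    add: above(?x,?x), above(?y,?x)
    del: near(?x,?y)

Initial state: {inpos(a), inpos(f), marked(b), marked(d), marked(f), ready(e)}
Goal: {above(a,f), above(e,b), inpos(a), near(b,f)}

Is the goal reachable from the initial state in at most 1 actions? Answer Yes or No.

No

1. tag(a,f)  →  {above(a,f), inpos(a), inpos(f), marked(b), marked(d), marked(f), near(f,a), ready(e)}
2. tag(e,b)  →  {above(a,f), above(e,b), inpos(a), inpos(f), marked(b), marked(d), marked(f), near(b,e), near(f,a), ready(e)}
3. tag(f,b)  →  {above(a,f), above(e,b), above(f,b), inpos(a), inpos(f), marked(b), marked(d), marked(f), near(b,e), near(b,f), near(f,a), ready(e)}
optimal plan length = 3; 3 > 1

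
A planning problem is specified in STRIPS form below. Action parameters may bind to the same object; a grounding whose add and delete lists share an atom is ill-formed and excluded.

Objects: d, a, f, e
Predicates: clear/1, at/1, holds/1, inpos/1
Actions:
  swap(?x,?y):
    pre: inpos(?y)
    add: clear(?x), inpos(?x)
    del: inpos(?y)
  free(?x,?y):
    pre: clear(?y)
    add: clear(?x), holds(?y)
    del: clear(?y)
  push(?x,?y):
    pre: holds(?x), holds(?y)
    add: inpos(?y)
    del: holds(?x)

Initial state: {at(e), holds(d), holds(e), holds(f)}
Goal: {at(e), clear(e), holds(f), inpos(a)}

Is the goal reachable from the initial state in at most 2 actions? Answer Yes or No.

No

1. push(d,d)  →  {at(e), holds(e), holds(f), inpos(d)}
2. swap(a,d)  →  {at(e), clear(a), holds(e), holds(f), inpos(a)}
3. free(e,a)  →  {at(e), clear(e), holds(a), holds(e), holds(f), inpos(a)}
optimal plan length = 3; 3 > 2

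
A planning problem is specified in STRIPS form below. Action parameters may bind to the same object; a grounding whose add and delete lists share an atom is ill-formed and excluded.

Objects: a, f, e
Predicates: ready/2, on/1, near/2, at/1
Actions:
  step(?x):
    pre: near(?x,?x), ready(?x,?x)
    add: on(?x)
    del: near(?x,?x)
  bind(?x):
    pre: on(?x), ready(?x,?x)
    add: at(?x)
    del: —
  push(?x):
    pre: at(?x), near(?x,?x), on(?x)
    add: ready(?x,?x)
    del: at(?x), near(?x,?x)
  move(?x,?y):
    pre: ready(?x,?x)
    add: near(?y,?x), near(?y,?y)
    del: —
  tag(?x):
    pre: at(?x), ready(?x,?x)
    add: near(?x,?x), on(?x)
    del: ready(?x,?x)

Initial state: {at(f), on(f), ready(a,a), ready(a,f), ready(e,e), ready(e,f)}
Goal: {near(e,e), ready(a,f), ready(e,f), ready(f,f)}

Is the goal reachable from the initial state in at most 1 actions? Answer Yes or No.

1. move(a,f)  →  {at(f), near(f,a), near(f,f), on(f), ready(a,a), ready(a,f), ready(e,e), ready(e,f)}
2. push(f)  →  {near(f,a), on(f), ready(a,a), ready(a,f), ready(e,e), ready(e,f), ready(f,f)}
3. move(a,e)  →  {near(e,a), near(e,e), near(f,a), on(f), ready(a,a), ready(a,f), ready(e,e), ready(e,f), ready(f,f)}
optimal plan length = 3; 3 > 1

No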